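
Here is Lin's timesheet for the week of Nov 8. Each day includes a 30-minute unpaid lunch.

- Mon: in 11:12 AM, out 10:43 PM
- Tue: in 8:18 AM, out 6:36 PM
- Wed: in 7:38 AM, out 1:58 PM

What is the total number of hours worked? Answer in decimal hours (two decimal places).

26.65 hours

Mon: 11:12 AM–10:43 PM = 11 h 31 min; less 30 min break → 11 h 1 min
Tue: 8:18 AM–6:36 PM = 10 h 18 min; less 30 min break → 9 h 48 min
Wed: 7:38 AM–1:58 PM = 6 h 20 min; less 30 min break → 5 h 50 min
Total: 11 h 1 min + 9 h 48 min + 5 h 50 min = 26 h 39 min.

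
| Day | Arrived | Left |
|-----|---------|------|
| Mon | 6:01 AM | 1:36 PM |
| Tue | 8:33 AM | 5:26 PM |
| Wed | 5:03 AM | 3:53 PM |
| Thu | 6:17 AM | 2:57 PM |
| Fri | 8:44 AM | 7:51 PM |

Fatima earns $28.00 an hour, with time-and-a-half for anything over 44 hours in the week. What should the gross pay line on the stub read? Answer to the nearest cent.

Mon: 6:01 AM–1:36 PM = 7 h 35 min
Tue: 8:33 AM–5:26 PM = 8 h 53 min
Wed: 5:03 AM–3:53 PM = 10 h 50 min
Thu: 6:17 AM–2:57 PM = 8 h 40 min
Fri: 8:44 AM–7:51 PM = 11 h 7 min
Total worked: 47 h 5 min = 2825 min.
Regular 44 h 0 min = 2640 min at $28.00/h; overtime 3 h 5 min = 185 min at $42.00/h.
Pay = (2640 × $28.00 + 185 × $42.00) ÷ 60 = $1361.50.

$1361.50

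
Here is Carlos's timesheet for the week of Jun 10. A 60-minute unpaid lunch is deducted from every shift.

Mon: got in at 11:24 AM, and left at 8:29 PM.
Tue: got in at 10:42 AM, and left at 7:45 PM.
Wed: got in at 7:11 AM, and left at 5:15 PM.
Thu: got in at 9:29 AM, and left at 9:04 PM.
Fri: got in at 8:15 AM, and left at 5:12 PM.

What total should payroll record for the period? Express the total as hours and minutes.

43 h 44 min

Mon: 11:24 AM–8:29 PM = 9 h 5 min; less 60 min break → 8 h 5 min
Tue: 10:42 AM–7:45 PM = 9 h 3 min; less 60 min break → 8 h 3 min
Wed: 7:11 AM–5:15 PM = 10 h 4 min; less 60 min break → 9 h 4 min
Thu: 9:29 AM–9:04 PM = 11 h 35 min; less 60 min break → 10 h 35 min
Fri: 8:15 AM–5:12 PM = 8 h 57 min; less 60 min break → 7 h 57 min
Total: 8 h 5 min + 8 h 3 min + 9 h 4 min + 10 h 35 min + 7 h 57 min = 43 h 44 min.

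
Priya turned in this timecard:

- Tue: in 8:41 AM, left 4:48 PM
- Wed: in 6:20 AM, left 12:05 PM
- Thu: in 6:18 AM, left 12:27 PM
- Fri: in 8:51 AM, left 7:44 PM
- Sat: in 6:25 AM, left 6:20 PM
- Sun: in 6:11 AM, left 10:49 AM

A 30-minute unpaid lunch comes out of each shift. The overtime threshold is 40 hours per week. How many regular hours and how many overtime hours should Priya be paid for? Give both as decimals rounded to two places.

Tue: 8:41 AM–4:48 PM = 8 h 7 min; less 30 min break → 7 h 37 min
Wed: 6:20 AM–12:05 PM = 5 h 45 min; less 30 min break → 5 h 15 min
Thu: 6:18 AM–12:27 PM = 6 h 9 min; less 30 min break → 5 h 39 min
Fri: 8:51 AM–7:44 PM = 10 h 53 min; less 30 min break → 10 h 23 min
Sat: 6:25 AM–6:20 PM = 11 h 55 min; less 30 min break → 11 h 25 min
Sun: 6:11 AM–10:49 AM = 4 h 38 min; less 30 min break → 4 h 8 min
Total worked: 44 h 27 min = 44.45 h.
Threshold 40 h → overtime 4 h 27 min, regular 40 h 0 min.

Regular 40.00 hours, overtime 4.45 hours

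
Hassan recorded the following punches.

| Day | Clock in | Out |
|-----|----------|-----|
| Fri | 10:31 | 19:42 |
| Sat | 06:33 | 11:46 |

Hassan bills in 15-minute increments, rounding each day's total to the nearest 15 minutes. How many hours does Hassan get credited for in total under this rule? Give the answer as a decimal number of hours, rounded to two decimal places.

Fri: 10:31–19:42 = 9 h 11 min → rounds to 9 h 15 min
Sat: 06:33–11:46 = 5 h 13 min → rounds to 5 h 15 min
Total credited: 14 h 30 min.

14.50 hours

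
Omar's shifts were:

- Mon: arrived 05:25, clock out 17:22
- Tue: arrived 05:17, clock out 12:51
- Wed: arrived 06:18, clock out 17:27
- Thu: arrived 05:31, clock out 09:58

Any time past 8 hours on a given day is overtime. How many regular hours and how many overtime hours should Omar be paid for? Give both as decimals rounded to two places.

Regular 28.02 hours, overtime 7.10 hours

Mon: 05:25–17:22 = 11 h 57 min
Tue: 05:17–12:51 = 7 h 34 min
Wed: 06:18–17:27 = 11 h 9 min
Thu: 05:31–09:58 = 4 h 27 min
Mon reg 8 h 0 min / OT 3 h 57 min; Tue reg 7 h 34 min / OT 0 h 0 min; Wed reg 8 h 0 min / OT 3 h 9 min; Thu reg 4 h 27 min / OT 0 h 0 min.
Totals: regular 28 h 1 min, overtime 7 h 6 min.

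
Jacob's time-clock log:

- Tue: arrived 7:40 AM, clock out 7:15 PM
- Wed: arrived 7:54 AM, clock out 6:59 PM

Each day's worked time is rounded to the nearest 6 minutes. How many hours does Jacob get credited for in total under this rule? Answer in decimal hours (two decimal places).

22.70 hours

Tue: 7:40 AM–7:15 PM = 11 h 35 min → rounds to 11 h 36 min
Wed: 7:54 AM–6:59 PM = 11 h 5 min → rounds to 11 h 6 min
Total credited: 22 h 42 min.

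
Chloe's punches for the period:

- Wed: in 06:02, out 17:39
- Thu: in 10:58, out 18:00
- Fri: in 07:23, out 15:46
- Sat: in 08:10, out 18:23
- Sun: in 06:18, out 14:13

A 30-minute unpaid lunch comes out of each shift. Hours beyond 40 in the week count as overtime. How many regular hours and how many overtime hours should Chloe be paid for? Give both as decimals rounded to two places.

Regular 40.00 hours, overtime 2.67 hours

Wed: 06:02–17:39 = 11 h 37 min; less 30 min break → 11 h 7 min
Thu: 10:58–18:00 = 7 h 2 min; less 30 min break → 6 h 32 min
Fri: 07:23–15:46 = 8 h 23 min; less 30 min break → 7 h 53 min
Sat: 08:10–18:23 = 10 h 13 min; less 30 min break → 9 h 43 min
Sun: 06:18–14:13 = 7 h 55 min; less 30 min break → 7 h 25 min
Total worked: 42 h 40 min = 42.67 h.
Threshold 40 h → overtime 2 h 40 min, regular 40 h 0 min.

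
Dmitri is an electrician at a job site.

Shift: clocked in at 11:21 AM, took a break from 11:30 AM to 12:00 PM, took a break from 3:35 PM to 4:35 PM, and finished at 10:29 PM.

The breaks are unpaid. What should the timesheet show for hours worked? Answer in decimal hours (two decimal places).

Shift: 11:21 AM–10:29 PM = 11 h 8 min; less 90 min break → 9 h 38 min

9.63 hours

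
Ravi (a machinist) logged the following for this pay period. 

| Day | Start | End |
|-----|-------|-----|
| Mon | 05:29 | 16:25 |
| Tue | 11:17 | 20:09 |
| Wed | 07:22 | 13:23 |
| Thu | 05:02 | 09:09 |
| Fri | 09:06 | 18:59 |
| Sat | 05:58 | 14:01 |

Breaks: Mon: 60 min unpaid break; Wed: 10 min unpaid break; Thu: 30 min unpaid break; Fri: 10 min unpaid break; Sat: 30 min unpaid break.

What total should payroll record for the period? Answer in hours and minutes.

45 h 32 min

Mon: 05:29–16:25 = 10 h 56 min; less 60 min break → 9 h 56 min
Tue: 11:17–20:09 = 8 h 52 min
Wed: 07:22–13:23 = 6 h 1 min; less 10 min break → 5 h 51 min
Thu: 05:02–09:09 = 4 h 7 min; less 30 min break → 3 h 37 min
Fri: 09:06–18:59 = 9 h 53 min; less 10 min break → 9 h 43 min
Sat: 05:58–14:01 = 8 h 3 min; less 30 min break → 7 h 33 min
Total: 9 h 56 min + 8 h 52 min + 5 h 51 min + 3 h 37 min + 9 h 43 min + 7 h 33 min = 45 h 32 min.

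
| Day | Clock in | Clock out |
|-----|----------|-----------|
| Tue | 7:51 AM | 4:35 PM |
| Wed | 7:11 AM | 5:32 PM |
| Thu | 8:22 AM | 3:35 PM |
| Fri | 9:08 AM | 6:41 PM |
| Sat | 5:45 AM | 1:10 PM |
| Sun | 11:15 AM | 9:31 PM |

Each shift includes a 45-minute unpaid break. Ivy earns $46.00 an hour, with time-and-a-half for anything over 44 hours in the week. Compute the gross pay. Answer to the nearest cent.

Tue: 7:51 AM–4:35 PM = 8 h 44 min; less 45 min break → 7 h 59 min
Wed: 7:11 AM–5:32 PM = 10 h 21 min; less 45 min break → 9 h 36 min
Thu: 8:22 AM–3:35 PM = 7 h 13 min; less 45 min break → 6 h 28 min
Fri: 9:08 AM–6:41 PM = 9 h 33 min; less 45 min break → 8 h 48 min
Sat: 5:45 AM–1:10 PM = 7 h 25 min; less 45 min break → 6 h 40 min
Sun: 11:15 AM–9:31 PM = 10 h 16 min; less 45 min break → 9 h 31 min
Total worked: 49 h 2 min = 2942 min.
Regular 44 h 0 min = 2640 min at $46.00/h; overtime 5 h 2 min = 302 min at $69.00/h.
Pay = (2640 × $46.00 + 302 × $69.00) ÷ 60 = $2371.30.

$2371.30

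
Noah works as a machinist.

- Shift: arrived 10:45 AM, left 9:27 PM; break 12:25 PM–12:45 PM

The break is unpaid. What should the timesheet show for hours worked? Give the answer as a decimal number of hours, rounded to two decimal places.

Shift: 10:45 AM–9:27 PM = 10 h 42 min; less 20 min break → 10 h 22 min

10.37 hours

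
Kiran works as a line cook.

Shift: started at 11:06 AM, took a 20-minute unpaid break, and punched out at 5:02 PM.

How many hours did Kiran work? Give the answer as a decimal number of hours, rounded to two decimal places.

5.60 hours

Shift: 11:06 AM–5:02 PM = 5 h 56 min; less 20 min break → 5 h 36 min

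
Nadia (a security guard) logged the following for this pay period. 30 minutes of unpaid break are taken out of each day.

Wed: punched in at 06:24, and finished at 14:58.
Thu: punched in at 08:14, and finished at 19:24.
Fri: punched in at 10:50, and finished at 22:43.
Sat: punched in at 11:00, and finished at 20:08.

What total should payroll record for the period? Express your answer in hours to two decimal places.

38.75 hours

Wed: 06:24–14:58 = 8 h 34 min; less 30 min break → 8 h 4 min
Thu: 08:14–19:24 = 11 h 10 min; less 30 min break → 10 h 40 min
Fri: 10:50–22:43 = 11 h 53 min; less 30 min break → 11 h 23 min
Sat: 11:00–20:08 = 9 h 8 min; less 30 min break → 8 h 38 min
Total: 8 h 4 min + 10 h 40 min + 11 h 23 min + 8 h 38 min = 38 h 45 min.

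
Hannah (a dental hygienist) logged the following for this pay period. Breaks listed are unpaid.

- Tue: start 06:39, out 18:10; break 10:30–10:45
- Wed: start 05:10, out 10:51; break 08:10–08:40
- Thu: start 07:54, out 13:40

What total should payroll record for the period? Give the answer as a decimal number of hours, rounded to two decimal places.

Tue: 06:39–18:10 = 11 h 31 min; less 15 min break → 11 h 16 min
Wed: 05:10–10:51 = 5 h 41 min; less 30 min break → 5 h 11 min
Thu: 07:54–13:40 = 5 h 46 min
Total: 11 h 16 min + 5 h 11 min + 5 h 46 min = 22 h 13 min.

22.22 hours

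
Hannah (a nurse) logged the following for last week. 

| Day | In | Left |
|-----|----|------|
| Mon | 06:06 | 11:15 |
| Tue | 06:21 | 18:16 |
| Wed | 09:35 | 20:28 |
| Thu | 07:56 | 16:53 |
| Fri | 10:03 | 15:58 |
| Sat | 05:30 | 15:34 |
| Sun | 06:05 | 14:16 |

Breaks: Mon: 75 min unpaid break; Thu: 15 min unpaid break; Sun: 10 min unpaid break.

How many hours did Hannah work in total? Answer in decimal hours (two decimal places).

Mon: 06:06–11:15 = 5 h 9 min; less 75 min break → 3 h 54 min
Tue: 06:21–18:16 = 11 h 55 min
Wed: 09:35–20:28 = 10 h 53 min
Thu: 07:56–16:53 = 8 h 57 min; less 15 min break → 8 h 42 min
Fri: 10:03–15:58 = 5 h 55 min
Sat: 05:30–15:34 = 10 h 4 min
Sun: 06:05–14:16 = 8 h 11 min; less 10 min break → 8 h 1 min
Total: 3 h 54 min + 11 h 55 min + 10 h 53 min + 8 h 42 min + 5 h 55 min + 10 h 4 min + 8 h 1 min = 59 h 24 min.

59.40 hours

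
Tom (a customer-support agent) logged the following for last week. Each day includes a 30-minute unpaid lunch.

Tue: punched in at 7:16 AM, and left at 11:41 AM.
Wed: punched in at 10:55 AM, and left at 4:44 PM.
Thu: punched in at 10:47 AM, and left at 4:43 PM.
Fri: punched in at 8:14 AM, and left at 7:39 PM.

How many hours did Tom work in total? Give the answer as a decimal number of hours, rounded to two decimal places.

Tue: 7:16 AM–11:41 AM = 4 h 25 min; less 30 min break → 3 h 55 min
Wed: 10:55 AM–4:44 PM = 5 h 49 min; less 30 min break → 5 h 19 min
Thu: 10:47 AM–4:43 PM = 5 h 56 min; less 30 min break → 5 h 26 min
Fri: 8:14 AM–7:39 PM = 11 h 25 min; less 30 min break → 10 h 55 min
Total: 3 h 55 min + 5 h 19 min + 5 h 26 min + 10 h 55 min = 25 h 35 min.

25.58 hours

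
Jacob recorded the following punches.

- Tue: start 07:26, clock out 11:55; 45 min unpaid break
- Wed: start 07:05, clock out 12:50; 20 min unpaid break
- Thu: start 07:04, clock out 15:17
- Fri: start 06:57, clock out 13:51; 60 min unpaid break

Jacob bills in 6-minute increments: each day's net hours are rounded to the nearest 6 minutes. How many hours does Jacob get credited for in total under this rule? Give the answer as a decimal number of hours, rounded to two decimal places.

23.20 hours

Tue: 07:26–11:55 = 4 h 29 min − 45 min = 3 h 44 min → rounds to 3 h 42 min
Wed: 07:05–12:50 = 5 h 45 min − 20 min = 5 h 25 min → rounds to 5 h 24 min
Thu: 07:04–15:17 = 8 h 13 min → rounds to 8 h 12 min
Fri: 06:57–13:51 = 6 h 54 min − 60 min = 5 h 54 min → rounds to 5 h 54 min
Total credited: 23 h 12 min.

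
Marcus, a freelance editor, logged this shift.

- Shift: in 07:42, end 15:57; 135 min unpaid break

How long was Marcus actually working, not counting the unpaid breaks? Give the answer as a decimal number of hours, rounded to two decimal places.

6.00 hours

Shift: 07:42–15:57 = 8 h 15 min; less 135 min break → 6 h 0 min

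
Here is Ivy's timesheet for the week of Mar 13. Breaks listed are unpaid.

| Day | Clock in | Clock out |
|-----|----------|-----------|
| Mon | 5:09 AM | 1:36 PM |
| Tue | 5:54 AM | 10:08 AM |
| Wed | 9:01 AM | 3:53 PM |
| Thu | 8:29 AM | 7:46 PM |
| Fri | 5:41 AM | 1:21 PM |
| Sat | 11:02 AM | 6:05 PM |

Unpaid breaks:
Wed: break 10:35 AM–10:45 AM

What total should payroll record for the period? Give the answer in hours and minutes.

Mon: 5:09 AM–1:36 PM = 8 h 27 min
Tue: 5:54 AM–10:08 AM = 4 h 14 min
Wed: 9:01 AM–3:53 PM = 6 h 52 min; less 10 min break → 6 h 42 min
Thu: 8:29 AM–7:46 PM = 11 h 17 min
Fri: 5:41 AM–1:21 PM = 7 h 40 min
Sat: 11:02 AM–6:05 PM = 7 h 3 min
Total: 8 h 27 min + 4 h 14 min + 6 h 42 min + 11 h 17 min + 7 h 40 min + 7 h 3 min = 45 h 23 min.

45 h 23 min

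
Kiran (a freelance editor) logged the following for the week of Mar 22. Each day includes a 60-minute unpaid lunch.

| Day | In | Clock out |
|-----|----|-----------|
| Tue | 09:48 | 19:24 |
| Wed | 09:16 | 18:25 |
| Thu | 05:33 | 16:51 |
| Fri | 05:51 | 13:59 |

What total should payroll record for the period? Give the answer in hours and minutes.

Tue: 09:48–19:24 = 9 h 36 min; less 60 min break → 8 h 36 min
Wed: 09:16–18:25 = 9 h 9 min; less 60 min break → 8 h 9 min
Thu: 05:33–16:51 = 11 h 18 min; less 60 min break → 10 h 18 min
Fri: 05:51–13:59 = 8 h 8 min; less 60 min break → 7 h 8 min
Total: 8 h 36 min + 8 h 9 min + 10 h 18 min + 7 h 8 min = 34 h 11 min.

34 h 11 min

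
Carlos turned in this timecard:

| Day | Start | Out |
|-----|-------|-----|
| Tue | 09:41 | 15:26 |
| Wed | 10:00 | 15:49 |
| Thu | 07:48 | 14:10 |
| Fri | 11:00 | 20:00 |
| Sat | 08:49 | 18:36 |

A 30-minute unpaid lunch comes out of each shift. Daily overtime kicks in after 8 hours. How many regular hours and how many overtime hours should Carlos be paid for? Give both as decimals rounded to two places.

Tue: 09:41–15:26 = 5 h 45 min; less 30 min break → 5 h 15 min
Wed: 10:00–15:49 = 5 h 49 min; less 30 min break → 5 h 19 min
Thu: 07:48–14:10 = 6 h 22 min; less 30 min break → 5 h 52 min
Fri: 11:00–20:00 = 9 h 0 min; less 30 min break → 8 h 30 min
Sat: 08:49–18:36 = 9 h 47 min; less 30 min break → 9 h 17 min
Tue reg 5 h 15 min / OT 0 h 0 min; Wed reg 5 h 19 min / OT 0 h 0 min; Thu reg 5 h 52 min / OT 0 h 0 min; Fri reg 8 h 0 min / OT 0 h 30 min; Sat reg 8 h 0 min / OT 1 h 17 min.
Totals: regular 32 h 26 min, overtime 1 h 47 min.

Regular 32.43 hours, overtime 1.78 hours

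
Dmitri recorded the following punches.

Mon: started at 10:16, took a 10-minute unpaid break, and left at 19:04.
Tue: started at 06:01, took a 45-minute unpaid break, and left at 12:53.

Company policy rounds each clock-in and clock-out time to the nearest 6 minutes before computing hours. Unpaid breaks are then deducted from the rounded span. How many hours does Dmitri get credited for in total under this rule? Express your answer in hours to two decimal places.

14.78 hours

Mon: in 10:16→10:18, out 19:04→19:06; 8 h 48 min − 10 min = 8 h 38 min
Tue: in 06:01→06:00, out 12:53→12:54; 6 h 54 min − 45 min = 6 h 9 min
Total credited: 14 h 47 min.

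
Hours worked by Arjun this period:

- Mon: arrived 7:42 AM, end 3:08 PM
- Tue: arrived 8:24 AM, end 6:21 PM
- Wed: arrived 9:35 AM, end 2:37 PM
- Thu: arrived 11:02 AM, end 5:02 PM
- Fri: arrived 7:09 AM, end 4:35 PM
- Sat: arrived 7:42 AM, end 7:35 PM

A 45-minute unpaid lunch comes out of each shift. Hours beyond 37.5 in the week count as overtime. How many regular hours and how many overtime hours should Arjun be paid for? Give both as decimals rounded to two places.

Mon: 7:42 AM–3:08 PM = 7 h 26 min; less 45 min break → 6 h 41 min
Tue: 8:24 AM–6:21 PM = 9 h 57 min; less 45 min break → 9 h 12 min
Wed: 9:35 AM–2:37 PM = 5 h 2 min; less 45 min break → 4 h 17 min
Thu: 11:02 AM–5:02 PM = 6 h 0 min; less 45 min break → 5 h 15 min
Fri: 7:09 AM–4:35 PM = 9 h 26 min; less 45 min break → 8 h 41 min
Sat: 7:42 AM–7:35 PM = 11 h 53 min; less 45 min break → 11 h 8 min
Total worked: 45 h 14 min = 45.23 h.
Threshold 37.5 h → overtime 7 h 44 min, regular 37 h 30 min.

Regular 37.50 hours, overtime 7.73 hours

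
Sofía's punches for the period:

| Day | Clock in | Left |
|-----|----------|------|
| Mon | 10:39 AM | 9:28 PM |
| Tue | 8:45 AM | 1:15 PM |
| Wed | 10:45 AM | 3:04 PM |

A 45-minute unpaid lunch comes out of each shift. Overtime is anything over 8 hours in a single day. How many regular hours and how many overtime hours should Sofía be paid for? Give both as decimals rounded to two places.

Regular 15.32 hours, overtime 2.07 hours

Mon: 10:39 AM–9:28 PM = 10 h 49 min; less 45 min break → 10 h 4 min
Tue: 8:45 AM–1:15 PM = 4 h 30 min; less 45 min break → 3 h 45 min
Wed: 10:45 AM–3:04 PM = 4 h 19 min; less 45 min break → 3 h 34 min
Mon reg 8 h 0 min / OT 2 h 4 min; Tue reg 3 h 45 min / OT 0 h 0 min; Wed reg 3 h 34 min / OT 0 h 0 min.
Totals: regular 15 h 19 min, overtime 2 h 4 min.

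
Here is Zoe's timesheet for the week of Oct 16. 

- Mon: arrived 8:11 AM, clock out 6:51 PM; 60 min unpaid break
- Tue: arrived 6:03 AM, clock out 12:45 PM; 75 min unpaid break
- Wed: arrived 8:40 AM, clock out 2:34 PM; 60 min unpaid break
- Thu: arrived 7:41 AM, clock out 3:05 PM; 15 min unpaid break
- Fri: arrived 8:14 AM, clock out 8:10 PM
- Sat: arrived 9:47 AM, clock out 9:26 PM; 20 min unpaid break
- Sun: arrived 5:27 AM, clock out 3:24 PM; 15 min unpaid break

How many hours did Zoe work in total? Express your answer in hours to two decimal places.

60.12 hours

Mon: 8:11 AM–6:51 PM = 10 h 40 min; less 60 min break → 9 h 40 min
Tue: 6:03 AM–12:45 PM = 6 h 42 min; less 75 min break → 5 h 27 min
Wed: 8:40 AM–2:34 PM = 5 h 54 min; less 60 min break → 4 h 54 min
Thu: 7:41 AM–3:05 PM = 7 h 24 min; less 15 min break → 7 h 9 min
Fri: 8:14 AM–8:10 PM = 11 h 56 min
Sat: 9:47 AM–9:26 PM = 11 h 39 min; less 20 min break → 11 h 19 min
Sun: 5:27 AM–3:24 PM = 9 h 57 min; less 15 min break → 9 h 42 min
Total: 9 h 40 min + 5 h 27 min + 4 h 54 min + 7 h 9 min + 11 h 56 min + 11 h 19 min + 9 h 42 min = 60 h 7 min.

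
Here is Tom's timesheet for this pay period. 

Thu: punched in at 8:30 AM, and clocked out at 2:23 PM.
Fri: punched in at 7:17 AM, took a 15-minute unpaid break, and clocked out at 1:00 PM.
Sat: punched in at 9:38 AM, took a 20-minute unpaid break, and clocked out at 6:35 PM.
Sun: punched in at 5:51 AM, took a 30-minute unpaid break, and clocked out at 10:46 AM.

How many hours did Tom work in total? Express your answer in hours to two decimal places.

24.38 hours

Thu: 8:30 AM–2:23 PM = 5 h 53 min
Fri: 7:17 AM–1:00 PM = 5 h 43 min; less 15 min break → 5 h 28 min
Sat: 9:38 AM–6:35 PM = 8 h 57 min; less 20 min break → 8 h 37 min
Sun: 5:51 AM–10:46 AM = 4 h 55 min; less 30 min break → 4 h 25 min
Total: 5 h 53 min + 5 h 28 min + 8 h 37 min + 4 h 25 min = 24 h 23 min.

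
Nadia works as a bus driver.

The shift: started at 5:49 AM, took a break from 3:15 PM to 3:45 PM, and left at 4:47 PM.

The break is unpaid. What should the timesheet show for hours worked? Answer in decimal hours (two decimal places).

10.47 hours

The shift: 5:49 AM–4:47 PM = 10 h 58 min; less 30 min break → 10 h 28 min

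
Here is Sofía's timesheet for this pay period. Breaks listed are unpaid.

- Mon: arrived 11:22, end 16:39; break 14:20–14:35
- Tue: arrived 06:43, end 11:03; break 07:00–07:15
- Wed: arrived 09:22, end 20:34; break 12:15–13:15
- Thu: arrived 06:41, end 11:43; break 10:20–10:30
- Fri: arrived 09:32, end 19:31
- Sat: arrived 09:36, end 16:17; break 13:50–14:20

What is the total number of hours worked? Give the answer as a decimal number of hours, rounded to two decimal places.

40.35 hours

Mon: 11:22–16:39 = 5 h 17 min; less 15 min break → 5 h 2 min
Tue: 06:43–11:03 = 4 h 20 min; less 15 min break → 4 h 5 min
Wed: 09:22–20:34 = 11 h 12 min; less 60 min break → 10 h 12 min
Thu: 06:41–11:43 = 5 h 2 min; less 10 min break → 4 h 52 min
Fri: 09:32–19:31 = 9 h 59 min
Sat: 09:36–16:17 = 6 h 41 min; less 30 min break → 6 h 11 min
Total: 5 h 2 min + 4 h 5 min + 10 h 12 min + 4 h 52 min + 9 h 59 min + 6 h 11 min = 40 h 21 min.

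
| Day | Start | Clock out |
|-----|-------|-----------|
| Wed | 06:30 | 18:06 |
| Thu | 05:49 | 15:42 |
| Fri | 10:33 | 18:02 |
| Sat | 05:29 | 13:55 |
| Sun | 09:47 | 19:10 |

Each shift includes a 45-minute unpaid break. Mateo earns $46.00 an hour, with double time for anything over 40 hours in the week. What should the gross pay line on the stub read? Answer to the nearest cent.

$2119.07

Wed: 06:30–18:06 = 11 h 36 min; less 45 min break → 10 h 51 min
Thu: 05:49–15:42 = 9 h 53 min; less 45 min break → 9 h 8 min
Fri: 10:33–18:02 = 7 h 29 min; less 45 min break → 6 h 44 min
Sat: 05:29–13:55 = 8 h 26 min; less 45 min break → 7 h 41 min
Sun: 09:47–19:10 = 9 h 23 min; less 45 min break → 8 h 38 min
Total worked: 43 h 2 min = 2582 min.
Regular 40 h 0 min = 2400 min at $46.00/h; overtime 3 h 2 min = 182 min at $92.00/h.
Pay = (2400 × $46.00 + 182 × $92.00) ÷ 60 = $2119.07.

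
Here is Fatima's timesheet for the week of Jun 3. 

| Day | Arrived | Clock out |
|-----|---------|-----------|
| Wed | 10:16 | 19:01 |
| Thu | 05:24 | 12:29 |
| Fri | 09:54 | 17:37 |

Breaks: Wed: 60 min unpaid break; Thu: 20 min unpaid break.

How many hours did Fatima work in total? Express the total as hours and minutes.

Wed: 10:16–19:01 = 8 h 45 min; less 60 min break → 7 h 45 min
Thu: 05:24–12:29 = 7 h 5 min; less 20 min break → 6 h 45 min
Fri: 09:54–17:37 = 7 h 43 min
Total: 7 h 45 min + 6 h 45 min + 7 h 43 min = 22 h 13 min.

22 h 13 min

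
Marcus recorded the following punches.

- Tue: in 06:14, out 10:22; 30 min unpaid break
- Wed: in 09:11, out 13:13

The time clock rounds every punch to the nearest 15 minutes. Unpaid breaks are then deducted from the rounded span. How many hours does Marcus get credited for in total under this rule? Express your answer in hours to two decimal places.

7.50 hours

Tue: in 06:14→06:15, out 10:22→10:15; 4 h 0 min − 30 min = 3 h 30 min
Wed: in 09:11→09:15, out 13:13→13:15; 4 h 0 min
Total credited: 7 h 30 min.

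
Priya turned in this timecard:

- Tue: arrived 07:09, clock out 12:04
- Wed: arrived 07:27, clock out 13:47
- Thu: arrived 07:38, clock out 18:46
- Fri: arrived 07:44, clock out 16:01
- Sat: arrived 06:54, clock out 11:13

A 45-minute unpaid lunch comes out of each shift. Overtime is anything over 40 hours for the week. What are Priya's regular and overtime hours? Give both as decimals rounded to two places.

Regular 31.23 hours, overtime 0.00 hours

Tue: 07:09–12:04 = 4 h 55 min; less 45 min break → 4 h 10 min
Wed: 07:27–13:47 = 6 h 20 min; less 45 min break → 5 h 35 min
Thu: 07:38–18:46 = 11 h 8 min; less 45 min break → 10 h 23 min
Fri: 07:44–16:01 = 8 h 17 min; less 45 min break → 7 h 32 min
Sat: 06:54–11:13 = 4 h 19 min; less 45 min break → 3 h 34 min
Total worked: 31 h 14 min = 31.23 h.
Threshold 40 h → overtime 0 h 0 min, regular 31 h 14 min.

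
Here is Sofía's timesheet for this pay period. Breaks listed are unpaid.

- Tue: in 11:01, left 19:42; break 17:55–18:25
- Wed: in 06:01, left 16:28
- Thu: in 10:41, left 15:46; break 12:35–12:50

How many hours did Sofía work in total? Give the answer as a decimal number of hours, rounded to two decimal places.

23.47 hours

Tue: 11:01–19:42 = 8 h 41 min; less 30 min break → 8 h 11 min
Wed: 06:01–16:28 = 10 h 27 min
Thu: 10:41–15:46 = 5 h 5 min; less 15 min break → 4 h 50 min
Total: 8 h 11 min + 10 h 27 min + 4 h 50 min = 23 h 28 min.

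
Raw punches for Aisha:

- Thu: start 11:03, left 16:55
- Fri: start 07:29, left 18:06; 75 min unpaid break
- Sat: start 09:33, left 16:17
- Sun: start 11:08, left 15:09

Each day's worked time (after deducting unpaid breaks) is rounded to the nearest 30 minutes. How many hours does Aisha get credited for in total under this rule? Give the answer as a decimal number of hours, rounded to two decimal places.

26.00 hours

Thu: 11:03–16:55 = 5 h 52 min → rounds to 6 h 0 min
Fri: 07:29–18:06 = 10 h 37 min − 75 min = 9 h 22 min → rounds to 9 h 30 min
Sat: 09:33–16:17 = 6 h 44 min → rounds to 6 h 30 min
Sun: 11:08–15:09 = 4 h 1 min → rounds to 4 h 0 min
Total credited: 26 h 0 min.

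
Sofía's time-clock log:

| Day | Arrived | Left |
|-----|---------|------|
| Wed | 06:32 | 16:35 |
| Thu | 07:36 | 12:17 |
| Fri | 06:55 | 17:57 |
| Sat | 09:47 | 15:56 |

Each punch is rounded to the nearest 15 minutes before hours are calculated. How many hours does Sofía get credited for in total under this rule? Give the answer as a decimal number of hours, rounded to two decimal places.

Wed: in 06:32→06:30, out 16:35→16:30; 10 h 0 min
Thu: in 07:36→07:30, out 12:17→12:15; 4 h 45 min
Fri: in 06:55→07:00, out 17:57→18:00; 11 h 0 min
Sat: in 09:47→09:45, out 15:56→16:00; 6 h 15 min
Total credited: 32 h 0 min.

32.00 hours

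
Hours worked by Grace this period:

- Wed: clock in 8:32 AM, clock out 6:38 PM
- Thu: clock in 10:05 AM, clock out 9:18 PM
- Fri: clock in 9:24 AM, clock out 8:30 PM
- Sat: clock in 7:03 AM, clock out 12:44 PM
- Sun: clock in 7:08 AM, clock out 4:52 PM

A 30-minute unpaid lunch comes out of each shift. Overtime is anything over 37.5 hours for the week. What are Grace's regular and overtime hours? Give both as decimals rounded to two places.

Wed: 8:32 AM–6:38 PM = 10 h 6 min; less 30 min break → 9 h 36 min
Thu: 10:05 AM–9:18 PM = 11 h 13 min; less 30 min break → 10 h 43 min
Fri: 9:24 AM–8:30 PM = 11 h 6 min; less 30 min break → 10 h 36 min
Sat: 7:03 AM–12:44 PM = 5 h 41 min; less 30 min break → 5 h 11 min
Sun: 7:08 AM–4:52 PM = 9 h 44 min; less 30 min break → 9 h 14 min
Total worked: 45 h 20 min = 45.33 h.
Threshold 37.5 h → overtime 7 h 50 min, regular 37 h 30 min.

Regular 37.50 hours, overtime 7.83 hours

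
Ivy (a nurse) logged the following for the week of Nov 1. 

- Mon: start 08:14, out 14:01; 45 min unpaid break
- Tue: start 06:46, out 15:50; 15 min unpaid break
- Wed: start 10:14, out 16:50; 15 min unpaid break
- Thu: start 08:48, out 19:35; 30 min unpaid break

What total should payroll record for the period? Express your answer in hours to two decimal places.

Mon: 08:14–14:01 = 5 h 47 min; less 45 min break → 5 h 2 min
Tue: 06:46–15:50 = 9 h 4 min; less 15 min break → 8 h 49 min
Wed: 10:14–16:50 = 6 h 36 min; less 15 min break → 6 h 21 min
Thu: 08:48–19:35 = 10 h 47 min; less 30 min break → 10 h 17 min
Total: 5 h 2 min + 8 h 49 min + 6 h 21 min + 10 h 17 min = 30 h 29 min.

30.48 hours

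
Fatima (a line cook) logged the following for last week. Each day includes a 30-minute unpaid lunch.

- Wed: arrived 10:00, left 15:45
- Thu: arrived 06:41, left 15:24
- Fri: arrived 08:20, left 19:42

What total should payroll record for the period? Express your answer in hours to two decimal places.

24.33 hours

Wed: 10:00–15:45 = 5 h 45 min; less 30 min break → 5 h 15 min
Thu: 06:41–15:24 = 8 h 43 min; less 30 min break → 8 h 13 min
Fri: 08:20–19:42 = 11 h 22 min; less 30 min break → 10 h 52 min
Total: 5 h 15 min + 8 h 13 min + 10 h 52 min = 24 h 20 min.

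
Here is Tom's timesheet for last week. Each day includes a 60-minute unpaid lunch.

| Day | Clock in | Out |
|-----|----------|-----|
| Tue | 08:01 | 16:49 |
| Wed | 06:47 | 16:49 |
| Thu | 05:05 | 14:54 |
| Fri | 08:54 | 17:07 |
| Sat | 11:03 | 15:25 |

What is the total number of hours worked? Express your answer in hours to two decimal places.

36.23 hours

Tue: 08:01–16:49 = 8 h 48 min; less 60 min break → 7 h 48 min
Wed: 06:47–16:49 = 10 h 2 min; less 60 min break → 9 h 2 min
Thu: 05:05–14:54 = 9 h 49 min; less 60 min break → 8 h 49 min
Fri: 08:54–17:07 = 8 h 13 min; less 60 min break → 7 h 13 min
Sat: 11:03–15:25 = 4 h 22 min; less 60 min break → 3 h 22 min
Total: 7 h 48 min + 9 h 2 min + 8 h 49 min + 7 h 13 min + 3 h 22 min = 36 h 14 min.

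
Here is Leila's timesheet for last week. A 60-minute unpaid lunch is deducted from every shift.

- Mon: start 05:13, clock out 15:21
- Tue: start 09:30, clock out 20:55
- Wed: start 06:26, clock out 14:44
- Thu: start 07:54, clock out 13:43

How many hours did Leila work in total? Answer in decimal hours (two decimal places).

31.67 hours

Mon: 05:13–15:21 = 10 h 8 min; less 60 min break → 9 h 8 min
Tue: 09:30–20:55 = 11 h 25 min; less 60 min break → 10 h 25 min
Wed: 06:26–14:44 = 8 h 18 min; less 60 min break → 7 h 18 min
Thu: 07:54–13:43 = 5 h 49 min; less 60 min break → 4 h 49 min
Total: 9 h 8 min + 10 h 25 min + 7 h 18 min + 4 h 49 min = 31 h 40 min.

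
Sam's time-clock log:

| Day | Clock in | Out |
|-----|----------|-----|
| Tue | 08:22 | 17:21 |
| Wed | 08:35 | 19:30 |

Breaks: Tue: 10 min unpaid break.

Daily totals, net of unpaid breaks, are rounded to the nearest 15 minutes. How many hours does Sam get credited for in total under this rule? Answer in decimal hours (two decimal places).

Tue: 08:22–17:21 = 8 h 59 min − 10 min = 8 h 49 min → rounds to 8 h 45 min
Wed: 08:35–19:30 = 10 h 55 min → rounds to 11 h 0 min
Total credited: 19 h 45 min.

19.75 hours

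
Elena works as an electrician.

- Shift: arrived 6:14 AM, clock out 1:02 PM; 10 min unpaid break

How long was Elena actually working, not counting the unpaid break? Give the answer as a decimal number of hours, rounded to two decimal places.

Shift: 6:14 AM–1:02 PM = 6 h 48 min; less 10 min break → 6 h 38 min

6.63 hours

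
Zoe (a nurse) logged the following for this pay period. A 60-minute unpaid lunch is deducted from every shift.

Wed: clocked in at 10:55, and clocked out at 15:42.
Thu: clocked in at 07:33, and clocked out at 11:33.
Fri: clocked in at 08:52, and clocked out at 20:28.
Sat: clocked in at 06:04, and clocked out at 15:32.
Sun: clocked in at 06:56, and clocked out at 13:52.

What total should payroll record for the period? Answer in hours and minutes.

31 h 47 min

Wed: 10:55–15:42 = 4 h 47 min; less 60 min break → 3 h 47 min
Thu: 07:33–11:33 = 4 h 0 min; less 60 min break → 3 h 0 min
Fri: 08:52–20:28 = 11 h 36 min; less 60 min break → 10 h 36 min
Sat: 06:04–15:32 = 9 h 28 min; less 60 min break → 8 h 28 min
Sun: 06:56–13:52 = 6 h 56 min; less 60 min break → 5 h 56 min
Total: 3 h 47 min + 3 h 0 min + 10 h 36 min + 8 h 28 min + 5 h 56 min = 31 h 47 min.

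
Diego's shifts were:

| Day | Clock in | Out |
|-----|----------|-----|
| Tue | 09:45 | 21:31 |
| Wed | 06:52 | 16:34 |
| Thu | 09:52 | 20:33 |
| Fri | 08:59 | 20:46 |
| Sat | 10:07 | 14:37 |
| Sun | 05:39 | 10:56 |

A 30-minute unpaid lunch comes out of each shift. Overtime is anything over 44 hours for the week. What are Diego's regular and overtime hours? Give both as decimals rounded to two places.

Tue: 09:45–21:31 = 11 h 46 min; less 30 min break → 11 h 16 min
Wed: 06:52–16:34 = 9 h 42 min; less 30 min break → 9 h 12 min
Thu: 09:52–20:33 = 10 h 41 min; less 30 min break → 10 h 11 min
Fri: 08:59–20:46 = 11 h 47 min; less 30 min break → 11 h 17 min
Sat: 10:07–14:37 = 4 h 30 min; less 30 min break → 4 h 0 min
Sun: 05:39–10:56 = 5 h 17 min; less 30 min break → 4 h 47 min
Total worked: 50 h 43 min = 50.72 h.
Threshold 44 h → overtime 6 h 43 min, regular 44 h 0 min.

Regular 44.00 hours, overtime 6.72 hours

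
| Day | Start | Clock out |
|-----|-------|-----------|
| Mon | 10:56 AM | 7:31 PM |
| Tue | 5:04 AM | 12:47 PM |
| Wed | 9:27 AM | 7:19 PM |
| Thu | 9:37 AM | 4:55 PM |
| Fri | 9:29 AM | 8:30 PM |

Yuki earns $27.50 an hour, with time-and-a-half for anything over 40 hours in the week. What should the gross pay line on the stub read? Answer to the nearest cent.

$1284.94

Mon: 10:56 AM–7:31 PM = 8 h 35 min
Tue: 5:04 AM–12:47 PM = 7 h 43 min
Wed: 9:27 AM–7:19 PM = 9 h 52 min
Thu: 9:37 AM–4:55 PM = 7 h 18 min
Fri: 9:29 AM–8:30 PM = 11 h 1 min
Total worked: 44 h 29 min = 2669 min.
Regular 40 h 0 min = 2400 min at $27.50/h; overtime 4 h 29 min = 269 min at $41.25/h.
Pay = (2400 × $27.50 + 269 × $41.25) ÷ 60 = $1284.94.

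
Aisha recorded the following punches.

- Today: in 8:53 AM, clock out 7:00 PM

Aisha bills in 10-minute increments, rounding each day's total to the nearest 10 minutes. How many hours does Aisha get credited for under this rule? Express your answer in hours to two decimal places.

Today: 8:53 AM–7:00 PM = 10 h 7 min → rounds to 10 h 10 min

10.17 hours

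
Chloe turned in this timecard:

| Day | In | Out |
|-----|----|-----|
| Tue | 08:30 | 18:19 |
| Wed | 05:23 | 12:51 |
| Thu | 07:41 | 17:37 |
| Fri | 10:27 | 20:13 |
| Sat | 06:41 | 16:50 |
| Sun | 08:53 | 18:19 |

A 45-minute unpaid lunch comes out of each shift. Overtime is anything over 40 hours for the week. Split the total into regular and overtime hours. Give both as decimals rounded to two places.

Tue: 08:30–18:19 = 9 h 49 min; less 45 min break → 9 h 4 min
Wed: 05:23–12:51 = 7 h 28 min; less 45 min break → 6 h 43 min
Thu: 07:41–17:37 = 9 h 56 min; less 45 min break → 9 h 11 min
Fri: 10:27–20:13 = 9 h 46 min; less 45 min break → 9 h 1 min
Sat: 06:41–16:50 = 10 h 9 min; less 45 min break → 9 h 24 min
Sun: 08:53–18:19 = 9 h 26 min; less 45 min break → 8 h 41 min
Total worked: 52 h 4 min = 52.07 h.
Threshold 40 h → overtime 12 h 4 min, regular 40 h 0 min.

Regular 40.00 hours, overtime 12.07 hours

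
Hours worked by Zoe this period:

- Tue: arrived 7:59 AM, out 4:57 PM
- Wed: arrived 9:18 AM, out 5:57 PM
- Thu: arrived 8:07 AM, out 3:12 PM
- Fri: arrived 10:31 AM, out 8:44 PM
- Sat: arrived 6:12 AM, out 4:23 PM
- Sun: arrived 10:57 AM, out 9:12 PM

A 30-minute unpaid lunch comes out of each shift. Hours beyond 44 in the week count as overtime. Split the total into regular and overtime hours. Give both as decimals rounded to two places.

Tue: 7:59 AM–4:57 PM = 8 h 58 min; less 30 min break → 8 h 28 min
Wed: 9:18 AM–5:57 PM = 8 h 39 min; less 30 min break → 8 h 9 min
Thu: 8:07 AM–3:12 PM = 7 h 5 min; less 30 min break → 6 h 35 min
Fri: 10:31 AM–8:44 PM = 10 h 13 min; less 30 min break → 9 h 43 min
Sat: 6:12 AM–4:23 PM = 10 h 11 min; less 30 min break → 9 h 41 min
Sun: 10:57 AM–9:12 PM = 10 h 15 min; less 30 min break → 9 h 45 min
Total worked: 52 h 21 min = 52.35 h.
Threshold 44 h → overtime 8 h 21 min, regular 44 h 0 min.

Regular 44.00 hours, overtime 8.35 hours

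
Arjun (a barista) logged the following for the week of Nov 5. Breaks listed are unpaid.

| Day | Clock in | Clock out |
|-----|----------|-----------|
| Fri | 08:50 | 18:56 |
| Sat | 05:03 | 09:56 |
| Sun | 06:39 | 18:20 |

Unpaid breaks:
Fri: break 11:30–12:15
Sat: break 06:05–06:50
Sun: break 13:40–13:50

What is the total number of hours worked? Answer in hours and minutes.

Fri: 08:50–18:56 = 10 h 6 min; less 45 min break → 9 h 21 min
Sat: 05:03–09:56 = 4 h 53 min; less 45 min break → 4 h 8 min
Sun: 06:39–18:20 = 11 h 41 min; less 10 min break → 11 h 31 min
Total: 9 h 21 min + 4 h 8 min + 11 h 31 min = 25 h 0 min.

25 h 0 min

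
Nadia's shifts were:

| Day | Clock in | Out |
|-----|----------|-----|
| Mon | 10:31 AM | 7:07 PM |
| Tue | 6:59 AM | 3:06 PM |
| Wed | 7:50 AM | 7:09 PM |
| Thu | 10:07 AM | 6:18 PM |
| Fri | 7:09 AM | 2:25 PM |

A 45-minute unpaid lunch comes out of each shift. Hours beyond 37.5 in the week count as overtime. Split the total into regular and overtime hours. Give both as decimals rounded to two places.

Mon: 10:31 AM–7:07 PM = 8 h 36 min; less 45 min break → 7 h 51 min
Tue: 6:59 AM–3:06 PM = 8 h 7 min; less 45 min break → 7 h 22 min
Wed: 7:50 AM–7:09 PM = 11 h 19 min; less 45 min break → 10 h 34 min
Thu: 10:07 AM–6:18 PM = 8 h 11 min; less 45 min break → 7 h 26 min
Fri: 7:09 AM–2:25 PM = 7 h 16 min; less 45 min break → 6 h 31 min
Total worked: 39 h 44 min = 39.73 h.
Threshold 37.5 h → overtime 2 h 14 min, regular 37 h 30 min.

Regular 37.50 hours, overtime 2.23 hours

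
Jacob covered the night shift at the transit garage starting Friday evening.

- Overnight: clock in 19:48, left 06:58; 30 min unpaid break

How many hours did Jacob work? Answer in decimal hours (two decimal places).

10.67 hours

Overnight: 19:48 → midnight = 4 h 12 min; midnight → 06:58 = 6 h 58 min; span 11 h 10 min; less 30 min break → 10 h 40 min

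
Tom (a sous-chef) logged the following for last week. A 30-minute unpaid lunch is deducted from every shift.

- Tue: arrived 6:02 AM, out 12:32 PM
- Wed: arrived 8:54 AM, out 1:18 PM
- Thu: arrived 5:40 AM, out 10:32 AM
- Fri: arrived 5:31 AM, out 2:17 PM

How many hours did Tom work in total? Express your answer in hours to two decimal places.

22.53 hours

Tue: 6:02 AM–12:32 PM = 6 h 30 min; less 30 min break → 6 h 0 min
Wed: 8:54 AM–1:18 PM = 4 h 24 min; less 30 min break → 3 h 54 min
Thu: 5:40 AM–10:32 AM = 4 h 52 min; less 30 min break → 4 h 22 min
Fri: 5:31 AM–2:17 PM = 8 h 46 min; less 30 min break → 8 h 16 min
Total: 6 h 0 min + 3 h 54 min + 4 h 22 min + 8 h 16 min = 22 h 32 min.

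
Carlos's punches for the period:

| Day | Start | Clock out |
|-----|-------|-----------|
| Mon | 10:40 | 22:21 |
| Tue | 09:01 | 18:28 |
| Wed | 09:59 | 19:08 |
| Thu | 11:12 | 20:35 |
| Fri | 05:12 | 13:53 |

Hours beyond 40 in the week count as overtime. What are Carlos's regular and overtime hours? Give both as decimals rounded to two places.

Regular 40.00 hours, overtime 8.35 hours

Mon: 10:40–22:21 = 11 h 41 min
Tue: 09:01–18:28 = 9 h 27 min
Wed: 09:59–19:08 = 9 h 9 min
Thu: 11:12–20:35 = 9 h 23 min
Fri: 05:12–13:53 = 8 h 41 min
Total worked: 48 h 21 min = 48.35 h.
Threshold 40 h → overtime 8 h 21 min, regular 40 h 0 min.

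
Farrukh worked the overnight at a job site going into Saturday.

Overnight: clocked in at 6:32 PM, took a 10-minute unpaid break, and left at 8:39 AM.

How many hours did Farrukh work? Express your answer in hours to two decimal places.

13.95 hours

Overnight: 6:32 PM → midnight = 5 h 28 min; midnight → 8:39 AM = 8 h 39 min; span 14 h 7 min; less 10 min break → 13 h 57 min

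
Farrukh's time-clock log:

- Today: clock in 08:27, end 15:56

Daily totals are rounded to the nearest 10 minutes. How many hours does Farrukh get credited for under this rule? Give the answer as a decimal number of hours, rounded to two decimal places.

Today: 08:27–15:56 = 7 h 29 min → rounds to 7 h 30 min

7.50 hours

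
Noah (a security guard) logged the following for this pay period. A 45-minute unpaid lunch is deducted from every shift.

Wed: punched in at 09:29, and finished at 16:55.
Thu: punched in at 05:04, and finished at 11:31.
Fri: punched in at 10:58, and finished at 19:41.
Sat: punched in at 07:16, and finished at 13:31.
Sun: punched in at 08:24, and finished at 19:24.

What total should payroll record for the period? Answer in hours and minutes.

36 h 6 min

Wed: 09:29–16:55 = 7 h 26 min; less 45 min break → 6 h 41 min
Thu: 05:04–11:31 = 6 h 27 min; less 45 min break → 5 h 42 min
Fri: 10:58–19:41 = 8 h 43 min; less 45 min break → 7 h 58 min
Sat: 07:16–13:31 = 6 h 15 min; less 45 min break → 5 h 30 min
Sun: 08:24–19:24 = 11 h 0 min; less 45 min break → 10 h 15 min
Total: 6 h 41 min + 5 h 42 min + 7 h 58 min + 5 h 30 min + 10 h 15 min = 36 h 6 min.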